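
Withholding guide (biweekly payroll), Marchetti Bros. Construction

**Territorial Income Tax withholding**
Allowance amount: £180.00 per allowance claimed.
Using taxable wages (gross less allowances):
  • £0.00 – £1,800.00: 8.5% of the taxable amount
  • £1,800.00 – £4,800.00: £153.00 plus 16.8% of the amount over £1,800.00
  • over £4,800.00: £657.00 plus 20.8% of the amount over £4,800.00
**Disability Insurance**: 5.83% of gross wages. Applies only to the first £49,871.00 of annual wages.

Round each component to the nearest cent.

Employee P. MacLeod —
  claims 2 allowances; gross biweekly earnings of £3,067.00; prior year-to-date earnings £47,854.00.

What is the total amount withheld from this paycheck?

£422.97

Territorial Income Tax: taxable = £3,067.00 − 2×£180.00 = £2,707.00
  £153.00 + 16.8% × (£2,707.00 − £1,800.00) = £153.00 + 16.8% × £907.00 = £305.38
Disability Insurance: cap £49,871.00 − YTD £47,854.00 = £2,017.00 subject; 5.83% × £2,017.00 = £117.59
Total: £305.38 + £117.59 = £422.97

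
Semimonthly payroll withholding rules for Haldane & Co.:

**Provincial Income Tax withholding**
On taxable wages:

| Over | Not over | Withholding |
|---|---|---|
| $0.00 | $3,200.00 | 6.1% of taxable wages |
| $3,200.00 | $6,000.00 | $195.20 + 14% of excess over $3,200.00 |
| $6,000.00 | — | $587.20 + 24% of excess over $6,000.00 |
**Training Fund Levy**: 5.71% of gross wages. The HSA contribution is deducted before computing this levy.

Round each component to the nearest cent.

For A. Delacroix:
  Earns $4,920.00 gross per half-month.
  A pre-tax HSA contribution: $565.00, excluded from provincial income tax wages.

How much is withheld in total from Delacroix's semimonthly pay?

Provincial Income Tax: taxable = $4,920.00 − $565.00 = $4,355.00
  $195.20 + 14% × ($4,355.00 − $3,200.00) = $195.20 + 14% × $1,155.00 = $356.90
Training Fund Levy: 5.71% × $4,355.00 = $248.67
Total: $356.90 + $248.67 = $605.57

$605.57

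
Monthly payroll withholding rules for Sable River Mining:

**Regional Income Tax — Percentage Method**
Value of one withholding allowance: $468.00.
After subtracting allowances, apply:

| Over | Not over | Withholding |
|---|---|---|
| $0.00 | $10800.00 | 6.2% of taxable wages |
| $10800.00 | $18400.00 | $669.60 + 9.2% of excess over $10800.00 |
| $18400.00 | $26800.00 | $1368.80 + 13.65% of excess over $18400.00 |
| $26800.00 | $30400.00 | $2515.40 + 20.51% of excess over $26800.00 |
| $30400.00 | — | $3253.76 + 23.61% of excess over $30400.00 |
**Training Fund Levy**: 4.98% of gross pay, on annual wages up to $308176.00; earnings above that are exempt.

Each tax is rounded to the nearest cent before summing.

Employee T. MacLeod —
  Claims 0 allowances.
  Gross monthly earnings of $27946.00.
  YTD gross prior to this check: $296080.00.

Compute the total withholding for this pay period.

$3352.82

Regional Income Tax: taxable = $27946.00
  $2515.40 + 20.51% × ($27946.00 − $26800.00) = $2515.40 + 20.51% × $1146.00 = $2750.44
Training Fund Levy: cap $308176.00 − YTD $296080.00 = $12096.00 subject; 4.98% × $12096.00 = $602.38
Total: $2750.44 + $602.38 = $3352.82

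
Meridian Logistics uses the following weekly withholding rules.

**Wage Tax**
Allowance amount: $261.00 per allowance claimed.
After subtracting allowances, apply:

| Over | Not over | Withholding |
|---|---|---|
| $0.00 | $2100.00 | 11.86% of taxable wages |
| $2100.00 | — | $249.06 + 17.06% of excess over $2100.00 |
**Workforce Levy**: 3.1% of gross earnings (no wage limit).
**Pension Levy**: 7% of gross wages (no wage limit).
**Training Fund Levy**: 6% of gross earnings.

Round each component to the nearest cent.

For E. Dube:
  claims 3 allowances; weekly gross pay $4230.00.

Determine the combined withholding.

$1159.89

Wage Tax: taxable = $4230.00 − 3×$261.00 = $3447.00
  $249.06 + 17.06% × ($3447.00 − $2100.00) = $249.06 + 17.06% × $1347.00 = $478.86
Workforce Levy: 3.1% × $4230.00 = $131.13
Pension Levy: 7% × $4230.00 = $296.10
Training Fund Levy: 6% × $4230.00 = $253.80
Total: $478.86 + $131.13 + $296.10 + $253.80 = $1159.89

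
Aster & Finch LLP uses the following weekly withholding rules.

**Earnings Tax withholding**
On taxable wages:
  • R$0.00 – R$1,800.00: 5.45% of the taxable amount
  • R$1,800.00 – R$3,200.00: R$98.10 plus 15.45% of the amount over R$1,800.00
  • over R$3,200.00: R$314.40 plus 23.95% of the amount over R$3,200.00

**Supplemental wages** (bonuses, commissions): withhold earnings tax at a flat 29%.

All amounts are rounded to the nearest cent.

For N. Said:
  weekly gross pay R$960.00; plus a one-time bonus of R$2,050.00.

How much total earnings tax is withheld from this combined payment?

Earnings Tax: taxable = R$960.00
  5.45% × R$960.00 = R$52.32
Supplemental (29% flat on bonus): 29% × R$2,050.00 = R$594.50
Total earnings tax: R$52.32 + R$594.50 = R$646.82

R$646.82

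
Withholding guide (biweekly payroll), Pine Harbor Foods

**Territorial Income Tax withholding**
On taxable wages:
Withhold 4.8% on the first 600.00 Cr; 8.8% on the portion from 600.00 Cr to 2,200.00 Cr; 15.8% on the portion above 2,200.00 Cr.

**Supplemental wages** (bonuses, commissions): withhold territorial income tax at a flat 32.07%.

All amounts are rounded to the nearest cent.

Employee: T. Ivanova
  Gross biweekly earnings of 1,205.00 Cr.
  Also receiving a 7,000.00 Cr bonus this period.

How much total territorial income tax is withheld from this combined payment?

2,326.94 Cr

Territorial Income Tax: taxable = 1,205.00 Cr
  28.80 Cr + 8.8% × (1,205.00 Cr − 600.00 Cr) = 28.80 Cr + 8.8% × 605.00 Cr = 82.04 Cr
Supplemental (32.07% flat on bonus): 32.07% × 7,000.00 Cr = 2,244.90 Cr
Total territorial income tax: 82.04 Cr + 2,244.90 Cr = 2,326.94 Cr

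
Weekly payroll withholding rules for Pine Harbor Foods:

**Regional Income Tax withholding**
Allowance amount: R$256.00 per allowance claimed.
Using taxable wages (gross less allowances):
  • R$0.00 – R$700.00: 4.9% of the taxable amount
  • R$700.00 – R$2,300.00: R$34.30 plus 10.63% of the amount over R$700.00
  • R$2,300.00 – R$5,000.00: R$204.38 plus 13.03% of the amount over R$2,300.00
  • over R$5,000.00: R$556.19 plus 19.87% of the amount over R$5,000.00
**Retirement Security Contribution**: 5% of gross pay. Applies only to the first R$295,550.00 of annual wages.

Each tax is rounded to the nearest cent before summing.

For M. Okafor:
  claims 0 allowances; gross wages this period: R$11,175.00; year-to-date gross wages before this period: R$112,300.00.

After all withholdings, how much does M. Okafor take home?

R$8,833.09

Regional Income Tax: taxable = R$11,175.00
  R$556.19 + 19.87% × (R$11,175.00 − R$5,000.00) = R$556.19 + 19.87% × R$6,175.00 = R$1,783.16
Retirement Security Contribution: 5% × R$11,175.00 = R$558.75
Total withheld: R$1,783.16 + R$558.75 = R$2,341.91
Net pay: R$11,175.00 − R$2,341.91 = R$8,833.09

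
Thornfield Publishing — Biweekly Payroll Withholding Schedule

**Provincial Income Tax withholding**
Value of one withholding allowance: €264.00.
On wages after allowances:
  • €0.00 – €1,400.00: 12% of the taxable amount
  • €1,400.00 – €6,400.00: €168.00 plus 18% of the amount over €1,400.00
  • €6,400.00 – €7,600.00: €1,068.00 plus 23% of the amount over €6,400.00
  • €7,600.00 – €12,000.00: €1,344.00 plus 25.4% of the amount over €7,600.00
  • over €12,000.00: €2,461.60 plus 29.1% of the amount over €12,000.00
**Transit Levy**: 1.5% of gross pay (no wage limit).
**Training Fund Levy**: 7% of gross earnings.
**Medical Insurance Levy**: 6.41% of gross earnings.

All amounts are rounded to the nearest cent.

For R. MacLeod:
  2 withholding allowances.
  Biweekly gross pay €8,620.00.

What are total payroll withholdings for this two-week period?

Provincial Income Tax: taxable = €8,620.00 − 2×€264.00 = €8,092.00
  €1,344.00 + 25.4% × (€8,092.00 − €7,600.00) = €1,344.00 + 25.4% × €492.00 = €1,468.97
Transit Levy: 1.5% × €8,620.00 = €129.30
Training Fund Levy: 7% × €8,620.00 = €603.40
Medical Insurance Levy: 6.41% × €8,620.00 = €552.54
Total: €1,468.97 + €129.30 + €603.40 + €552.54 = €2,754.21

€2,754.21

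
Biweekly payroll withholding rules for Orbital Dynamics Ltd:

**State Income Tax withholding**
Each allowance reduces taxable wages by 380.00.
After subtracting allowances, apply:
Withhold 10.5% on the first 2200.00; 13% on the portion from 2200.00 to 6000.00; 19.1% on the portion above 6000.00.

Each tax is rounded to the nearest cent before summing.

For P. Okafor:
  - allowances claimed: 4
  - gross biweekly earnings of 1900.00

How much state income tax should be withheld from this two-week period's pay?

State Income Tax: taxable = 1900.00 − 4×380.00 = 380.00
  10.5% × 380.00 = 39.90

39.90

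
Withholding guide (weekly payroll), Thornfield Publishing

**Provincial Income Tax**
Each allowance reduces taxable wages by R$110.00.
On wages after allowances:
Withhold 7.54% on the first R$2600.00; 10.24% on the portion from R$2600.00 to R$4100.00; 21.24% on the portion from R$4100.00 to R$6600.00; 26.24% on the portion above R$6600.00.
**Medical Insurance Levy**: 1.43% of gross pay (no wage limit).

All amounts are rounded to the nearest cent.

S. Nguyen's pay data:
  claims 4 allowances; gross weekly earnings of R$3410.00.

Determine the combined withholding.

Provincial Income Tax: taxable = R$3410.00 − 4×R$110.00 = R$2970.00
  R$196.04 + 10.24% × (R$2970.00 − R$2600.00) = R$196.04 + 10.24% × R$370.00 = R$233.93
Medical Insurance Levy: 1.43% × R$3410.00 = R$48.76
Total: R$233.93 + R$48.76 = R$282.69

R$282.69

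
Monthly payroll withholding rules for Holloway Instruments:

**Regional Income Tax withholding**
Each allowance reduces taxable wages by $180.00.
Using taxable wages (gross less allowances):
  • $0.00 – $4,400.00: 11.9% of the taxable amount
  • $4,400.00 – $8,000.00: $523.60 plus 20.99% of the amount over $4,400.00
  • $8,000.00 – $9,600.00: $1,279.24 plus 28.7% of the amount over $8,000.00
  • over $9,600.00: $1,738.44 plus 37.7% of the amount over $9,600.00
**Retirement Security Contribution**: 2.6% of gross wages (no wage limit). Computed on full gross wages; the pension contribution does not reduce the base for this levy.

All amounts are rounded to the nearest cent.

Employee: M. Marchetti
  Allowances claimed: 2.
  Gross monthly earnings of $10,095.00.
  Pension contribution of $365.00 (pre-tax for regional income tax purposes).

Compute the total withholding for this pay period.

Regional Income Tax: taxable = $10,095.00 − $365.00 − 2×$180.00 = $9,370.00
  $1,279.24 + 28.7% × ($9,370.00 − $8,000.00) = $1,279.24 + 28.7% × $1,370.00 = $1,672.43
Retirement Security Contribution: 2.6% × $10,095.00 = $262.47
Total: $1,672.43 + $262.47 = $1,934.90

$1,934.90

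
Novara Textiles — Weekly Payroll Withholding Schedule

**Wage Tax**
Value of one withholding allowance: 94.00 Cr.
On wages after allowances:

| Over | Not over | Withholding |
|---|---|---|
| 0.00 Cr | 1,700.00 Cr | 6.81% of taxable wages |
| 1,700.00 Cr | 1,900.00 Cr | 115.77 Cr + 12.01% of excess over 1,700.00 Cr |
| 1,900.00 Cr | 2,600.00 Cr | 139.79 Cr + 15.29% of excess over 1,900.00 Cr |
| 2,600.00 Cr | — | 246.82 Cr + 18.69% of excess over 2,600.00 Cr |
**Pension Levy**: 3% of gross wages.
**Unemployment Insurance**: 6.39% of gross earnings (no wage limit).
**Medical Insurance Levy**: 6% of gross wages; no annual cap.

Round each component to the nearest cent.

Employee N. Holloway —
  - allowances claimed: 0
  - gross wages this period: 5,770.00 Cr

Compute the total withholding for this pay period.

1,727.29 Cr

Wage Tax: taxable = 5,770.00 Cr
  246.82 Cr + 18.69% × (5,770.00 Cr − 2,600.00 Cr) = 246.82 Cr + 18.69% × 3,170.00 Cr = 839.29 Cr
Pension Levy: 3% × 5,770.00 Cr = 173.10 Cr
Unemployment Insurance: 6.39% × 5,770.00 Cr = 368.70 Cr
Medical Insurance Levy: 6% × 5,770.00 Cr = 346.20 Cr
Total: 839.29 Cr + 173.10 Cr + 368.70 Cr + 346.20 Cr = 1,727.29 Cr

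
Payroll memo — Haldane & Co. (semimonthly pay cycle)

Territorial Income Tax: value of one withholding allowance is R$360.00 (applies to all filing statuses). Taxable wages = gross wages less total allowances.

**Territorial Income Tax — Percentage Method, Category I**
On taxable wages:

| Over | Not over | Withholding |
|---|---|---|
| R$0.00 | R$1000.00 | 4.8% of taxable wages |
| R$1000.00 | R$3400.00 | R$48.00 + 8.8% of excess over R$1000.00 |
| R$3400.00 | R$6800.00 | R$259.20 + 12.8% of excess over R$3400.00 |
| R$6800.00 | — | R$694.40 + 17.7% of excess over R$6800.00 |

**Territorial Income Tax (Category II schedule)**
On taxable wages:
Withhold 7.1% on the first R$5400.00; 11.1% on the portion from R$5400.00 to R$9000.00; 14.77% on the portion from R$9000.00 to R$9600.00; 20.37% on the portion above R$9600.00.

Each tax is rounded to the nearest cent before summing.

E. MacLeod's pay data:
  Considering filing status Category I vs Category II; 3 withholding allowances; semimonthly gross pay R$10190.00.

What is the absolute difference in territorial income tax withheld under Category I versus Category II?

Territorial Income Tax (Category I): taxable = R$10190.00 − 3×R$360.00 = R$9110.00
  R$694.40 + 17.7% × (R$9110.00 − R$6800.00) = R$694.40 + 17.7% × R$2310.00 = R$1103.27
Territorial Income Tax (Category II): taxable = R$10190.00 − 3×R$360.00 = R$9110.00
  R$783.00 + 14.77% × (R$9110.00 − R$9000.00) = R$783.00 + 14.77% × R$110.00 = R$799.25
Difference: |R$1103.27 − R$799.25| = R$304.02 (higher under Category I)

R$304.02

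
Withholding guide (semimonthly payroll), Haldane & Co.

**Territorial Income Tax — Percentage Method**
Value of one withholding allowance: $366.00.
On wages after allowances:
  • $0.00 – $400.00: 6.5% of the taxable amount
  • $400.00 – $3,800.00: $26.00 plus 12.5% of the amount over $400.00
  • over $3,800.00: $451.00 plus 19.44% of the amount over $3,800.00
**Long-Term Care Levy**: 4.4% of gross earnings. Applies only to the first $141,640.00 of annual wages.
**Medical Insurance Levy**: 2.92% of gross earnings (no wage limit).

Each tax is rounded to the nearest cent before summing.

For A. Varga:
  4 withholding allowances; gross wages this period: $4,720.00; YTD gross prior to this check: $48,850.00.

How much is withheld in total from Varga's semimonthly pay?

Territorial Income Tax: taxable = $4,720.00 − 4×$366.00 = $3,256.00
  $26.00 + 12.5% × ($3,256.00 − $400.00) = $26.00 + 12.5% × $2,856.00 = $383.00
Long-Term Care Levy: 4.4% × $4,720.00 = $207.68
Medical Insurance Levy: 2.92% × $4,720.00 = $137.82
Total: $383.00 + $207.68 + $137.82 = $728.50

$728.50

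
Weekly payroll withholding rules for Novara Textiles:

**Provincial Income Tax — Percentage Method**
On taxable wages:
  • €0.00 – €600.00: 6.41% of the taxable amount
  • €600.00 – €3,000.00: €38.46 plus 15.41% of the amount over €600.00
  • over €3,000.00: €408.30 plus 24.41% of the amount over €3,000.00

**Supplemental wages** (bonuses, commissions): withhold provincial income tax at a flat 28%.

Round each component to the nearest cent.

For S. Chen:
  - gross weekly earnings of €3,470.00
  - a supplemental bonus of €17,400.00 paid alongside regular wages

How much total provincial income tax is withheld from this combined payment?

€5,395.03

Provincial Income Tax: taxable = €3,470.00
  €408.30 + 24.41% × (€3,470.00 − €3,000.00) = €408.30 + 24.41% × €470.00 = €523.03
Supplemental (28% flat on bonus): 28% × €17,400.00 = €4,872.00
Total provincial income tax: €523.03 + €4,872.00 = €5,395.03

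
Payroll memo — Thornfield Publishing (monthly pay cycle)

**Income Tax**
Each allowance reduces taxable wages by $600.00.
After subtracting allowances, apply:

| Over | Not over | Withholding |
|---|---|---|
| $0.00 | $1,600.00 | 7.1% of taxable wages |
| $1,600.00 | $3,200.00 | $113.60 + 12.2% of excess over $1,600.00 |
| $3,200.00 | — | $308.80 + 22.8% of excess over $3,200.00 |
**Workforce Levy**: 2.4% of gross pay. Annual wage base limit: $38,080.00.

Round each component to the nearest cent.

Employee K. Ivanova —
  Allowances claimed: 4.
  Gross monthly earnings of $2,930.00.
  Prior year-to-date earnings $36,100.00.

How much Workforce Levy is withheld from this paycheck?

Workforce Levy: cap $38,080.00 − YTD $36,100.00 = $1,980.00 subject; 2.4% × $1,980.00 = $47.52

$47.52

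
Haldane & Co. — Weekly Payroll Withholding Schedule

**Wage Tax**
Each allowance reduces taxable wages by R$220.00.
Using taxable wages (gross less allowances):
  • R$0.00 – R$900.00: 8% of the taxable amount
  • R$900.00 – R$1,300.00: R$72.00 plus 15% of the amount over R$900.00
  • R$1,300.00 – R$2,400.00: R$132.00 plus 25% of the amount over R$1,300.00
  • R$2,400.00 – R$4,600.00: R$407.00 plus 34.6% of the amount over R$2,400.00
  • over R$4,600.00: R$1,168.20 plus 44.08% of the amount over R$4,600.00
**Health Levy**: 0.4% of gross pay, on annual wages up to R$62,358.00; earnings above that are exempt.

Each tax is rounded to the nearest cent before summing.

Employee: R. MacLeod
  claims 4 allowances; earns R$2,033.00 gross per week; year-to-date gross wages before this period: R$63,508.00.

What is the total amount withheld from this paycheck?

R$109.95

Wage Tax: taxable = R$2,033.00 − 4×R$220.00 = R$1,153.00
  R$72.00 + 15% × (R$1,153.00 − R$900.00) = R$72.00 + 15% × R$253.00 = R$109.95
Health Levy: YTD R$63,508.00 ≥ cap R$62,358.00 → R$0.00
Total: R$109.95 + R$0.00 = R$109.95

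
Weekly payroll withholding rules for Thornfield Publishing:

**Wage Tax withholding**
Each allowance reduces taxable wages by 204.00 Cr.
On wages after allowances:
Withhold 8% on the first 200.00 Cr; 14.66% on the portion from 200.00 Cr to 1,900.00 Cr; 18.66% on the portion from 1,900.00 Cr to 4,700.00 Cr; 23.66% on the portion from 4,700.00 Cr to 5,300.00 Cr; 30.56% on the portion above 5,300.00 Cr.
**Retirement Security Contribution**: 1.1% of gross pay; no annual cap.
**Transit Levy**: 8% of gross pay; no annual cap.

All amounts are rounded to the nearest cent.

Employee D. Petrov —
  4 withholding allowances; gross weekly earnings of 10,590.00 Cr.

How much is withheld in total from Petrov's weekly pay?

3,260.60 Cr

Wage Tax: taxable = 10,590.00 Cr − 4×204.00 Cr = 9,774.00 Cr
  929.66 Cr + 30.56% × (9,774.00 Cr − 5,300.00 Cr) = 929.66 Cr + 30.56% × 4,474.00 Cr = 2,296.91 Cr
Retirement Security Contribution: 1.1% × 10,590.00 Cr = 116.49 Cr
Transit Levy: 8% × 10,590.00 Cr = 847.20 Cr
Total: 2,296.91 Cr + 116.49 Cr + 847.20 Cr = 3,260.60 Cr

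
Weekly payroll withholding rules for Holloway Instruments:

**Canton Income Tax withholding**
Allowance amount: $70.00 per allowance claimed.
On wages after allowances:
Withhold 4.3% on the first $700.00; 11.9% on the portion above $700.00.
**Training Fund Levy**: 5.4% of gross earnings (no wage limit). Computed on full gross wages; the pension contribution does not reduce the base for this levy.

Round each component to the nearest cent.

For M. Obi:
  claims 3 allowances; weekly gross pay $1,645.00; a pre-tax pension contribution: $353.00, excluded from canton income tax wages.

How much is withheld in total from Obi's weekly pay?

Canton Income Tax: taxable = $1,645.00 − $353.00 − 3×$70.00 = $1,082.00
  $30.10 + 11.9% × ($1,082.00 − $700.00) = $30.10 + 11.9% × $382.00 = $75.56
Training Fund Levy: 5.4% × $1,645.00 = $88.83
Total: $75.56 + $88.83 = $164.39

$164.39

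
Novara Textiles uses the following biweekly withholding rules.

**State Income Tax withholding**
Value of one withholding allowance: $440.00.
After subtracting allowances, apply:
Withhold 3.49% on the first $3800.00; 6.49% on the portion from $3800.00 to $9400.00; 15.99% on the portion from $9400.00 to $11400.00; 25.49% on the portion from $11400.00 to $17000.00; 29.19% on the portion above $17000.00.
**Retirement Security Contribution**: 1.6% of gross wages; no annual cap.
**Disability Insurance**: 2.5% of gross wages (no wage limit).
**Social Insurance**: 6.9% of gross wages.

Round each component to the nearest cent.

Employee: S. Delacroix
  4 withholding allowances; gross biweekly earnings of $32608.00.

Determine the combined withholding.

$9872.41

State Income Tax: taxable = $32608.00 − 4×$440.00 = $30848.00
  $2243.30 + 29.19% × ($30848.00 − $17000.00) = $2243.30 + 29.19% × $13848.00 = $6285.53
Retirement Security Contribution: 1.6% × $32608.00 = $521.73
Disability Insurance: 2.5% × $32608.00 = $815.20
Social Insurance: 6.9% × $32608.00 = $2249.95
Total: $6285.53 + $521.73 + $815.20 + $2249.95 = $9872.41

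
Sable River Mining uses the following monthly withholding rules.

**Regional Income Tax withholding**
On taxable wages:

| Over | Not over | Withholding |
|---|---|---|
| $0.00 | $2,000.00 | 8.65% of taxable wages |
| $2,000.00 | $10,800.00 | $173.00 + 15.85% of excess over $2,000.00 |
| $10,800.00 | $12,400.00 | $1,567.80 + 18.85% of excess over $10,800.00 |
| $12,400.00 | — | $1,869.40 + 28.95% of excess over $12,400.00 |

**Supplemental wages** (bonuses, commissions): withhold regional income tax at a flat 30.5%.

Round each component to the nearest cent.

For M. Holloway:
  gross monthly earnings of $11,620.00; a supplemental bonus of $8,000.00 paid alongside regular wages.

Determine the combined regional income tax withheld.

Regional Income Tax: taxable = $11,620.00
  $1,567.80 + 18.85% × ($11,620.00 − $10,800.00) = $1,567.80 + 18.85% × $820.00 = $1,722.37
Supplemental (30.5% flat on bonus): 30.5% × $8,000.00 = $2,440.00
Total regional income tax: $1,722.37 + $2,440.00 = $4,162.37

$4,162.37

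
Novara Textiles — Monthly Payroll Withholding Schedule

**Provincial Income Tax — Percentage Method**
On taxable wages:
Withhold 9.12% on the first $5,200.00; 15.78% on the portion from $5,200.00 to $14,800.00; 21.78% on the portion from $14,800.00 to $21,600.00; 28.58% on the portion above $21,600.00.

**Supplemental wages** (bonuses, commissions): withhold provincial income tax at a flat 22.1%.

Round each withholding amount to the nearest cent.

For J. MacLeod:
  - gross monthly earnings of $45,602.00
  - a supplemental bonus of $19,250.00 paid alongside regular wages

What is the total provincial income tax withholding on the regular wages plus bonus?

Provincial Income Tax: taxable = $45,602.00
  $3,470.16 + 28.58% × ($45,602.00 − $21,600.00) = $3,470.16 + 28.58% × $24,002.00 = $10,329.93
Supplemental (22.1% flat on bonus): 22.1% × $19,250.00 = $4,254.25
Total provincial income tax: $10,329.93 + $4,254.25 = $14,584.18

$14,584.18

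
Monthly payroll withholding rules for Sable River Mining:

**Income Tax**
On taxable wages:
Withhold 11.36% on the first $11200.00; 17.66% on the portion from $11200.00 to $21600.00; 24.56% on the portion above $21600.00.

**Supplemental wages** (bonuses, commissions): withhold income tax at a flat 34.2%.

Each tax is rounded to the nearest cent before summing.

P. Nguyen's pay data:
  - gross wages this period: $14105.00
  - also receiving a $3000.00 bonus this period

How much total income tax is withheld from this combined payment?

$2811.34

Income Tax: taxable = $14105.00
  $1272.32 + 17.66% × ($14105.00 − $11200.00) = $1272.32 + 17.66% × $2905.00 = $1785.34
Supplemental (34.2% flat on bonus): 34.2% × $3000.00 = $1026.00
Total income tax: $1785.34 + $1026.00 = $2811.34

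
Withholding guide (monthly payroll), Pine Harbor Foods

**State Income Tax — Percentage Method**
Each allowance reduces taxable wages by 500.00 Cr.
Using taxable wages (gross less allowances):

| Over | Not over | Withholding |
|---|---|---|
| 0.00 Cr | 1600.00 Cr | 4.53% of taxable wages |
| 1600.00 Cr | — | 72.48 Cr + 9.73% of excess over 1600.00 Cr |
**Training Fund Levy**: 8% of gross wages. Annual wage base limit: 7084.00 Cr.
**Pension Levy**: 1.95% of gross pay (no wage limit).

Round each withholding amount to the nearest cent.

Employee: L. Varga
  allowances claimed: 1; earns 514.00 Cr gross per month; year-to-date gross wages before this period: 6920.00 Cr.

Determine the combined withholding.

23.77 Cr

State Income Tax: taxable = 514.00 Cr − 1×500.00 Cr = 14.00 Cr
  4.53% × 14.00 Cr = 0.63 Cr
Training Fund Levy: cap 7084.00 Cr − YTD 6920.00 Cr = 164.00 Cr subject; 8% × 164.00 Cr = 13.12 Cr
Pension Levy: 1.95% × 514.00 Cr = 10.02 Cr
Total: 0.63 Cr + 13.12 Cr + 10.02 Cr = 23.77 Cr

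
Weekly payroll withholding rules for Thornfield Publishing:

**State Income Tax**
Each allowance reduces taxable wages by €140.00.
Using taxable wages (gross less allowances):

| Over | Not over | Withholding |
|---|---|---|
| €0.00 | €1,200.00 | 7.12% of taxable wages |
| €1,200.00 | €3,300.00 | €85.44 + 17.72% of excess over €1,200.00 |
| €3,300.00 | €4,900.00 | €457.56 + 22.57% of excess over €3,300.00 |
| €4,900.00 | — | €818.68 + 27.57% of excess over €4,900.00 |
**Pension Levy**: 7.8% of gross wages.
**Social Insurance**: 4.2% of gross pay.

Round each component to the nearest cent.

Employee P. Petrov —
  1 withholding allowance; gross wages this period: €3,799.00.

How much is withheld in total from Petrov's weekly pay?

State Income Tax: taxable = €3,799.00 − 1×€140.00 = €3,659.00
  €457.56 + 22.57% × (€3,659.00 − €3,300.00) = €457.56 + 22.57% × €359.00 = €538.59
Pension Levy: 7.8% × €3,799.00 = €296.32
Social Insurance: 4.2% × €3,799.00 = €159.56
Total: €538.59 + €296.32 + €159.56 = €994.47

€994.47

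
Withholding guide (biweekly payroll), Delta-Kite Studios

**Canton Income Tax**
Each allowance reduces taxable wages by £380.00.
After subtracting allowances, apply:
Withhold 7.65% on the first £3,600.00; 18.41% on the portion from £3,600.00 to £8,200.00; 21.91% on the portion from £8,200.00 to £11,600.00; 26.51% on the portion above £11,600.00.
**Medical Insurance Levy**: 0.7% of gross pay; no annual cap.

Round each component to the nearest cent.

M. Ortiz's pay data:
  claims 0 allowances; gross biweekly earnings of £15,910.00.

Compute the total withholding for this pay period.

Canton Income Tax: taxable = £15,910.00
  £1,867.20 + 26.51% × (£15,910.00 − £11,600.00) = £1,867.20 + 26.51% × £4,310.00 = £3,009.78
Medical Insurance Levy: 0.7% × £15,910.00 = £111.37
Total: £3,009.78 + £111.37 = £3,121.15

£3,121.15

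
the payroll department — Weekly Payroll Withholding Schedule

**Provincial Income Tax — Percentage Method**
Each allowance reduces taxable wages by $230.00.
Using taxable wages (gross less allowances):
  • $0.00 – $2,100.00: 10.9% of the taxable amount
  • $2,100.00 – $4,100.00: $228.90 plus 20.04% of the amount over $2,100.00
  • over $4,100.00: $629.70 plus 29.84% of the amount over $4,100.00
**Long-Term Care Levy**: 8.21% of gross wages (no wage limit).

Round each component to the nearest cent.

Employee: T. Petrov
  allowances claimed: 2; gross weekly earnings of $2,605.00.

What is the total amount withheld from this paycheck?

$451.79

Provincial Income Tax: taxable = $2,605.00 − 2×$230.00 = $2,145.00
  $228.90 + 20.04% × ($2,145.00 − $2,100.00) = $228.90 + 20.04% × $45.00 = $237.92
Long-Term Care Levy: 8.21% × $2,605.00 = $213.87
Total: $237.92 + $213.87 = $451.79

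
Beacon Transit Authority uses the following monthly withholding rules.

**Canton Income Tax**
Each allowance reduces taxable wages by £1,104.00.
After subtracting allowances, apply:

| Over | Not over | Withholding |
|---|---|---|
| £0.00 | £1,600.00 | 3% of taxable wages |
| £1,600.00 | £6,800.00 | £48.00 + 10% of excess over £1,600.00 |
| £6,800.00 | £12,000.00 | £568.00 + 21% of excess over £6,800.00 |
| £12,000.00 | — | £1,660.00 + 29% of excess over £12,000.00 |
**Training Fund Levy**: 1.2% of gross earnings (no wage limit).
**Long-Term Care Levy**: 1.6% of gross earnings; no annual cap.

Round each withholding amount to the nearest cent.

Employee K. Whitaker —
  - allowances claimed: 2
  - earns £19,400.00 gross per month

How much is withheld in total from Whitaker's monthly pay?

Canton Income Tax: taxable = £19,400.00 − 2×£1,104.00 = £17,192.00
  £1,660.00 + 29% × (£17,192.00 − £12,000.00) = £1,660.00 + 29% × £5,192.00 = £3,165.68
Training Fund Levy: 1.2% × £19,400.00 = £232.80
Long-Term Care Levy: 1.6% × £19,400.00 = £310.40
Total: £3,165.68 + £232.80 + £310.40 = £3,708.88

£3,708.88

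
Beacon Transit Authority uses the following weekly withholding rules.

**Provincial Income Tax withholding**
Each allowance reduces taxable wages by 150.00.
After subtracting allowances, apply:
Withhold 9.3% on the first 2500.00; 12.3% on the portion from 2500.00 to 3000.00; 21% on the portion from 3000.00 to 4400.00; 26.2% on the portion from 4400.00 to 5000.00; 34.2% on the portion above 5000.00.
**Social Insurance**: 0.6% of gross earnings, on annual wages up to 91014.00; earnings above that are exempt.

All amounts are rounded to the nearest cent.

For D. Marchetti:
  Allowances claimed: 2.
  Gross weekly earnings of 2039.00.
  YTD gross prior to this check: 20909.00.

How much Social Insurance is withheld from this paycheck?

Social Insurance: 0.6% × 2039.00 = 12.23

12.23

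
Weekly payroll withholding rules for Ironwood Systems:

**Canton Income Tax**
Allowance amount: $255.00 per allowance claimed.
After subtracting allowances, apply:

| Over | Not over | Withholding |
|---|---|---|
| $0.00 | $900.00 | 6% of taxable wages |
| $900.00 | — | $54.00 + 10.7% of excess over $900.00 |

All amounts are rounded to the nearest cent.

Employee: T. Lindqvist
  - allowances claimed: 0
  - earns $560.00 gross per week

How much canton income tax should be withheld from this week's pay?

Canton Income Tax: taxable = $560.00
  6% × $560.00 = $33.60

$33.60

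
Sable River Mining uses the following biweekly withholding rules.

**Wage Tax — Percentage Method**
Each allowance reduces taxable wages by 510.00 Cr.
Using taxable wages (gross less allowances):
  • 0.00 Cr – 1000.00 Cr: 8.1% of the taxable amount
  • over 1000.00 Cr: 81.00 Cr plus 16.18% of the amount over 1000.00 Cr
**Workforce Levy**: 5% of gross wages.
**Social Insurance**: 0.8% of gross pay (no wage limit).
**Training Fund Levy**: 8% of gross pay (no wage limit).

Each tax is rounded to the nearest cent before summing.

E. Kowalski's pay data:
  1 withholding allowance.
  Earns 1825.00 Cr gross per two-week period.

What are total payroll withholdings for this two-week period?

Wage Tax: taxable = 1825.00 Cr − 1×510.00 Cr = 1315.00 Cr
  81.00 Cr + 16.18% × (1315.00 Cr − 1000.00 Cr) = 81.00 Cr + 16.18% × 315.00 Cr = 131.97 Cr
Workforce Levy: 5% × 1825.00 Cr = 91.25 Cr
Social Insurance: 0.8% × 1825.00 Cr = 14.60 Cr
Training Fund Levy: 8% × 1825.00 Cr = 146.00 Cr
Total: 131.97 Cr + 91.25 Cr + 14.60 Cr + 146.00 Cr = 383.82 Cr

383.82 Cr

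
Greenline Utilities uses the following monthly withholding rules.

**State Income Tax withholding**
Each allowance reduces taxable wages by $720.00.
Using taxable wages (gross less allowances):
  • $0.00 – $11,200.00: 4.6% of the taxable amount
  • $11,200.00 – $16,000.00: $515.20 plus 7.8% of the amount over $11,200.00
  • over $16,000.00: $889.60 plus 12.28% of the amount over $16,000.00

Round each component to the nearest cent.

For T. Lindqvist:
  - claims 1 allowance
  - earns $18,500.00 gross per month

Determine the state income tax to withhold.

State Income Tax: taxable = $18,500.00 − 1×$720.00 = $17,780.00
  $889.60 + 12.28% × ($17,780.00 − $16,000.00) = $889.60 + 12.28% × $1,780.00 = $1,108.18

$1,108.18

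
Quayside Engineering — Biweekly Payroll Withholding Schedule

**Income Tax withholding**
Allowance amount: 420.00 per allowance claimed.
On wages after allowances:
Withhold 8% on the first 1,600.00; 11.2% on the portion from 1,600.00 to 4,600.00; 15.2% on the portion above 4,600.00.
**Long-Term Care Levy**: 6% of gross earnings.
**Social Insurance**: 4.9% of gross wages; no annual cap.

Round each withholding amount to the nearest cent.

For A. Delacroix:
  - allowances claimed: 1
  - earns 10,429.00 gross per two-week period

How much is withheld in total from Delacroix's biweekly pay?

Income Tax: taxable = 10,429.00 − 1×420.00 = 10,009.00
  464.00 + 15.2% × (10,009.00 − 4,600.00) = 464.00 + 15.2% × 5,409.00 = 1,286.17
Long-Term Care Levy: 6% × 10,429.00 = 625.74
Social Insurance: 4.9% × 10,429.00 = 511.02
Total: 1,286.17 + 625.74 + 511.02 = 2,422.93

2,422.93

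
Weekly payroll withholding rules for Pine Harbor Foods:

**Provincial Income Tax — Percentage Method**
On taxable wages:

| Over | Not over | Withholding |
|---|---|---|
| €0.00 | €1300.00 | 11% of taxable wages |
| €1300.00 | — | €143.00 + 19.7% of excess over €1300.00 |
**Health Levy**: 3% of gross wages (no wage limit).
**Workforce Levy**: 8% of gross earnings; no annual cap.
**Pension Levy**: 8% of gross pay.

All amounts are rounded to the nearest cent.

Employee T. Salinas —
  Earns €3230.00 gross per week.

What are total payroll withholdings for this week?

€1136.91

Provincial Income Tax: taxable = €3230.00
  €143.00 + 19.7% × (€3230.00 − €1300.00) = €143.00 + 19.7% × €1930.00 = €523.21
Health Levy: 3% × €3230.00 = €96.90
Workforce Levy: 8% × €3230.00 = €258.40
Pension Levy: 8% × €3230.00 = €258.40
Total: €523.21 + €96.90 + €258.40 + €258.40 = €1136.91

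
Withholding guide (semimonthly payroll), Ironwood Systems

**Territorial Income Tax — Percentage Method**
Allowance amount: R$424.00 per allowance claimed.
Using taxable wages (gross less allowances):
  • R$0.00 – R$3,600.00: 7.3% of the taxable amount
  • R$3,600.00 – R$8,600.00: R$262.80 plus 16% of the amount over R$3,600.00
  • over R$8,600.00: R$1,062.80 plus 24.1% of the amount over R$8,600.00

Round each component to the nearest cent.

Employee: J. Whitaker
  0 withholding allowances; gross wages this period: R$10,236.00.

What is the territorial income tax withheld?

R$1,457.08

Territorial Income Tax: taxable = R$10,236.00
  R$1,062.80 + 24.1% × (R$10,236.00 − R$8,600.00) = R$1,062.80 + 24.1% × R$1,636.00 = R$1,457.08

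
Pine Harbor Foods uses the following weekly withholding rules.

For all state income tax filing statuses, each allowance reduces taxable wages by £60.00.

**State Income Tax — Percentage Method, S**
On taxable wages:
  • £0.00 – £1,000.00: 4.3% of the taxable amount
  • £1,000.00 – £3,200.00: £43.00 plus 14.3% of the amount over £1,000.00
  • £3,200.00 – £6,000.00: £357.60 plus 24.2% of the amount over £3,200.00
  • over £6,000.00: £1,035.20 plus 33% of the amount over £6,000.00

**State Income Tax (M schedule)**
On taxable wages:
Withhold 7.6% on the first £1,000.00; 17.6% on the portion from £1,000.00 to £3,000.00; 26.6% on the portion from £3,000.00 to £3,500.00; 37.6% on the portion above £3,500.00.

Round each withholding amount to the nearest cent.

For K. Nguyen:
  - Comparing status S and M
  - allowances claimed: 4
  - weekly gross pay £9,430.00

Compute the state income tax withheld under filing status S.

£2,087.90

State Income Tax (S): taxable = £9,430.00 − 4×£60.00 = £9,190.00
  £1,035.20 + 33% × (£9,190.00 − £6,000.00) = £1,035.20 + 33% × £3,190.00 = £2,087.90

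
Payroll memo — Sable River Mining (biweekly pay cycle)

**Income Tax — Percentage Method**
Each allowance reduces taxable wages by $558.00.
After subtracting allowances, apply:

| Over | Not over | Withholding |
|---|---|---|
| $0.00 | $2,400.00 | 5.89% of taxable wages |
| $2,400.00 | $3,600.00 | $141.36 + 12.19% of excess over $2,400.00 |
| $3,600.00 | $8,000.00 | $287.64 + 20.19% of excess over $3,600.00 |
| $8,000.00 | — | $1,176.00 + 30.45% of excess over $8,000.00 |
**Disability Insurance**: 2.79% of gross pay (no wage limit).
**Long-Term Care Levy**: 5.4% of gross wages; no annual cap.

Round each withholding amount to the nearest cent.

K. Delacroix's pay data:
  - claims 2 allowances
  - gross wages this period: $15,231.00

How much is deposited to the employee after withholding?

Income Tax: taxable = $15,231.00 − 2×$558.00 = $14,115.00
  $1,176.00 + 30.45% × ($14,115.00 − $8,000.00) = $1,176.00 + 30.45% × $6,115.00 = $3,038.02
Disability Insurance: 2.79% × $15,231.00 = $424.94
Long-Term Care Levy: 5.4% × $15,231.00 = $822.47
Total withheld: $3,038.02 + $424.94 + $822.47 = $4,285.43
Net pay: $15,231.00 − $4,285.43 = $10,945.57

$10,945.57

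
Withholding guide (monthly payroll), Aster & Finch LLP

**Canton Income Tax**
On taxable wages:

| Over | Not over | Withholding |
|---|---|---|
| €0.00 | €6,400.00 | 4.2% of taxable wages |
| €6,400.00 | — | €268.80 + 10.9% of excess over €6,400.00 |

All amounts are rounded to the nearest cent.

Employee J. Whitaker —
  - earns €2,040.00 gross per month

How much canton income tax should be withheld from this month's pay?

€85.68

Canton Income Tax: taxable = €2,040.00
  4.2% × €2,040.00 = €85.68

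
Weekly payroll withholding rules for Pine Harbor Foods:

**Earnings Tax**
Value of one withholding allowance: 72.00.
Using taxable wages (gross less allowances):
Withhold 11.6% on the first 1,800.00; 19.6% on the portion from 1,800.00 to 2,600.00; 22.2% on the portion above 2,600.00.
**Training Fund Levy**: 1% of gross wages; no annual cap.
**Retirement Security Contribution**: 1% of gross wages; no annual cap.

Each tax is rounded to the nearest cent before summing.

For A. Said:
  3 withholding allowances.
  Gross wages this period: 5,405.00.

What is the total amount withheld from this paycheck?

Earnings Tax: taxable = 5,405.00 − 3×72.00 = 5,189.00
  365.60 + 22.2% × (5,189.00 − 2,600.00) = 365.60 + 22.2% × 2,589.00 = 940.36
Training Fund Levy: 1% × 5,405.00 = 54.05
Retirement Security Contribution: 1% × 5,405.00 = 54.05
Total: 940.36 + 54.05 + 54.05 = 1,048.46

1,048.46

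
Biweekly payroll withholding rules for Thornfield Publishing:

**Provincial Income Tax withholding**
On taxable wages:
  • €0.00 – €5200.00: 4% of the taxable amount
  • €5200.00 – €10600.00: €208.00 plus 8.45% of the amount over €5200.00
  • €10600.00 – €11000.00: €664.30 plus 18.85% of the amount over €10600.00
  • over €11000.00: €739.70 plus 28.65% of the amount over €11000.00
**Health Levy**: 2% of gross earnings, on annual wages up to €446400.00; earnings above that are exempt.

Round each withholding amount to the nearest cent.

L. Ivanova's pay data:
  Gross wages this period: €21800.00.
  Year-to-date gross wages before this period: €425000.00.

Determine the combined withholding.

€4261.90

Provincial Income Tax: taxable = €21800.00
  €739.70 + 28.65% × (€21800.00 − €11000.00) = €739.70 + 28.65% × €10800.00 = €3833.90
Health Levy: cap €446400.00 − YTD €425000.00 = €21400.00 subject; 2% × €21400.00 = €428.00
Total: €3833.90 + €428.00 = €4261.90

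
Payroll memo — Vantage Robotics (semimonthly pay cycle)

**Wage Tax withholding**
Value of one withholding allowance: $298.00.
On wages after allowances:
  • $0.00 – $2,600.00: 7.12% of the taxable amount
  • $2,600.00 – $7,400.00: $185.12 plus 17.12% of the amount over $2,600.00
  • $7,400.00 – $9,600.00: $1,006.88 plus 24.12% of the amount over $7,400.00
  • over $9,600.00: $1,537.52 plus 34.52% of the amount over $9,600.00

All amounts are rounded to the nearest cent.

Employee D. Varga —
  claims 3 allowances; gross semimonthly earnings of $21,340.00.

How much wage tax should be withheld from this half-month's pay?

Wage Tax: taxable = $21,340.00 − 3×$298.00 = $20,446.00
  $1,537.52 + 34.52% × ($20,446.00 − $9,600.00) = $1,537.52 + 34.52% × $10,846.00 = $5,281.56

$5,281.56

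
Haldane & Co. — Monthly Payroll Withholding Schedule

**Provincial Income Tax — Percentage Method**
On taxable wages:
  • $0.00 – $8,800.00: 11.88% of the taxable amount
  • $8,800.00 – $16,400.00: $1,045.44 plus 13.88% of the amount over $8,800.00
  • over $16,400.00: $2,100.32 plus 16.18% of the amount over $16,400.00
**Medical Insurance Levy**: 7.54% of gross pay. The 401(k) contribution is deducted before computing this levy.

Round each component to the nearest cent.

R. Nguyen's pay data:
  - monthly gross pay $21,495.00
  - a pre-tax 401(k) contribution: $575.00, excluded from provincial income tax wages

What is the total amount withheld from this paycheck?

Provincial Income Tax: taxable = $21,495.00 − $575.00 = $20,920.00
  $2,100.32 + 16.18% × ($20,920.00 − $16,400.00) = $2,100.32 + 16.18% × $4,520.00 = $2,831.66
Medical Insurance Levy: 7.54% × $20,920.00 = $1,577.37
Total: $2,831.66 + $1,577.37 = $4,409.03

$4,409.03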